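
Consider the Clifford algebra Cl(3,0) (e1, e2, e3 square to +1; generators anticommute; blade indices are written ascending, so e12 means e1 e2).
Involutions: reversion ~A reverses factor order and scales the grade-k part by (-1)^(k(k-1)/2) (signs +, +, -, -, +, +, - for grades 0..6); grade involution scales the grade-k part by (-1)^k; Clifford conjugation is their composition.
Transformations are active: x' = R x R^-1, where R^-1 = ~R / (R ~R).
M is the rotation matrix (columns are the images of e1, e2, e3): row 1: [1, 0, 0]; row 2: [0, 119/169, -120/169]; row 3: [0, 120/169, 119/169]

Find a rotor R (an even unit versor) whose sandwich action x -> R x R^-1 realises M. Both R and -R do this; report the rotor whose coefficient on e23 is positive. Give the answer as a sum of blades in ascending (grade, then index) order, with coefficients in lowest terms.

Method: write R = a + b12*e12 + b13*e13 + b23*e23 with a^2 + b12^2 + b13^2 + b23^2 = 1 (so R^-1 = ~R). Expanding the columns R e_j ~R gives tr M = 4a^2 - 1 and, from the antisymmetric part, M21 - M12 = -4a*b12, M13 - M31 = 4a*b13, M32 - M23 = -4a*b23.
Here tr M = 407/169, so a^2 = (1 + tr M)/4 = 144/169 and a = ±12/13. Taking a = 12/13: M21 - M12 = 0, M13 - M31 = 0, M32 - M23 = 240/169, giving b12 = 0, b13 = 0, b23 = -5/13, i.e. R = 12/13 - 5/13*e23.
Its e23 coefficient is negative, so report the other preimage -R.
Answer: -12/13 + 5/13*e23. Note: both R and -R realise this M (trace 407/169); the covering map identifies them, and the e23-coefficient sign is the tie-breaker.


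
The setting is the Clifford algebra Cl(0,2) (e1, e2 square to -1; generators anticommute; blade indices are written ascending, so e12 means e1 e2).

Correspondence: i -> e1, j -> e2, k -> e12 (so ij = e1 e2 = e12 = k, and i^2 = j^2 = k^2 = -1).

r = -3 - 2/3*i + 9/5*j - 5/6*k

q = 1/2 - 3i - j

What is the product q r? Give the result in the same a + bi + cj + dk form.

In blades: q = 1/2 - 3*e1 - e2, r = -3 - 2/3*e1 + 9/5*e2 - 5/6*e12.
Distribute q over r term by term (generator squares from the signature, products reordered to ascending indices): (1/2)*r = -3/2 - 1/3*e1 + 9/10*e2 - 5/12*e12; (-3*e1)*r = -2 + 9*e1 - 5/2*e2 - 27/5*e12; (-e2)*r = 9/5 + 5/6*e1 + 3*e2 - 2/3*e12.
Sum: -17/10 + 19/2*e1 + 7/5*e2 - 389/60*e12; translating back through the correspondence:
Answer: -17/10 + 19/2*i + 7/5*j - 389/60*k


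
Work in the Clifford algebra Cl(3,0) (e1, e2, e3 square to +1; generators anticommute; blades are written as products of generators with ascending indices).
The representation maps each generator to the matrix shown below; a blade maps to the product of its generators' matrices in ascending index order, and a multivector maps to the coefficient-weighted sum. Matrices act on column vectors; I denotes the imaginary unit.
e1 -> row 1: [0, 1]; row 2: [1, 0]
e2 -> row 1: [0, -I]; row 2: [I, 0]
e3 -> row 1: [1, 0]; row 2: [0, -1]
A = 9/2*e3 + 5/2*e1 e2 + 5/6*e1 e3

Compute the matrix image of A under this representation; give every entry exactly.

Bivector images (products of the table entries): rho(e1 e2) = rho(e1)rho(e2) = row 1: [I, 0]; row 2: [0, -I]; rho(e1 e3) = rho(e1)rho(e3) = row 1: [0, -1]; row 2: [1, 0].
M = (9/2)*rho(e3) + (5/2)*rho(e1 e2) + (5/6)*rho(e1 e3), summed entrywise:
Answer: row 1: [9/2 + 5*I/2, -5/6]; row 2: [5/6, -9/2 - 5*I/2]


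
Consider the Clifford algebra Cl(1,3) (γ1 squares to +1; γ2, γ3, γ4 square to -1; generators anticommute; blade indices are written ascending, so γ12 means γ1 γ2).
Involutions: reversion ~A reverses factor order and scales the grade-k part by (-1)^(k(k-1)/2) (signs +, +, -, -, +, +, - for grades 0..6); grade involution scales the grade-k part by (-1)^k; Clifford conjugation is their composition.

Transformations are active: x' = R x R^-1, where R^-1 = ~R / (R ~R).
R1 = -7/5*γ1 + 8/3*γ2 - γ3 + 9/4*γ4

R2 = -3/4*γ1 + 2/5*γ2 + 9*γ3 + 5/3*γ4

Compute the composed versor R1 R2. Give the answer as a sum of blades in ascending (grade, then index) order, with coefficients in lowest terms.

Distribute over the terms of R1 (each basis-blade product reordered to ascending indices, repeated generators contracted through their squares):
(-7/5*γ1) R2 = 21/20 - 14/25*γ12 - 63/5*γ13 - 7/3*γ14
(8/3*γ2) R2 = -16/15 + 2*γ12 + 24*γ23 + 40/9*γ24
(-γ3) R2 = 9 - 3/4*γ13 + 2/5*γ23 - 5/3*γ34
(9/4*γ4) R2 = -15/4 + 27/16*γ14 - 9/10*γ24 - 81/4*γ34
Summing the partial products and collecting blades:
Answer: 157/30 + 36/25*γ12 - 267/20*γ13 - 31/48*γ14 + 122/5*γ23 + 319/90*γ24 - 263/12*γ34


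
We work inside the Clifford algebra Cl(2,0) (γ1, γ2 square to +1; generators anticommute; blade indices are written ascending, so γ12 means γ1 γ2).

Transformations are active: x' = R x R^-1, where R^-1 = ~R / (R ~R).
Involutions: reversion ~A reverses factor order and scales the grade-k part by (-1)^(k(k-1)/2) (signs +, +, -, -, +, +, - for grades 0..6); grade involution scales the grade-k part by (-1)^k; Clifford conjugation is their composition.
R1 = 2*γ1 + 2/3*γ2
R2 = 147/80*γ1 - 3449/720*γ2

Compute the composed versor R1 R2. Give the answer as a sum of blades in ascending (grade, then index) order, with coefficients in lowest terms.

Distribute over the terms of R1 (each basis-blade product reordered to ascending indices, repeated generators contracted through their squares):
(2*γ1) R2 = 147/40 - 3449/360*γ12
(2/3*γ2) R2 = -3449/1080 - 49/40*γ12
Summing the partial products and collecting blades:
Answer: 13/27 - 389/36*γ12


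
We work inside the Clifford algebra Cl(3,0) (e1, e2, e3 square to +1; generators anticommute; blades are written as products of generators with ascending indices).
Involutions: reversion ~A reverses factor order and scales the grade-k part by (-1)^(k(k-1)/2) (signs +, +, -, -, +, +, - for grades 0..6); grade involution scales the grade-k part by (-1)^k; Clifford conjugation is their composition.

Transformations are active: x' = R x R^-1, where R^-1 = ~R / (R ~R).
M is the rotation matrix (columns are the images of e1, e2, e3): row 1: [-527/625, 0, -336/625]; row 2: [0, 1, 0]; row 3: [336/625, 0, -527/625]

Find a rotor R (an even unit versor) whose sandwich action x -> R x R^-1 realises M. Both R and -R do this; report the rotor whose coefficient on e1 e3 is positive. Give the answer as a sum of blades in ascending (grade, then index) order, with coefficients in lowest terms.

Method: write R = a + b12*e1 e2 + b13*e1 e3 + b23*e2 e3 with a^2 + b12^2 + b13^2 + b23^2 = 1 (so R^-1 = ~R). Expanding the columns R e_j ~R gives tr M = 4a^2 - 1 and, from the antisymmetric part, M21 - M12 = -4a*b12, M13 - M31 = 4a*b13, M32 - M23 = -4a*b23.
Here tr M = -429/625, so a^2 = (1 + tr M)/4 = 49/625 and a = ±7/25. Taking a = 7/25: M21 - M12 = 0, M13 - M31 = -672/625, M32 - M23 = 0, giving b12 = 0, b13 = -24/25, b23 = 0, i.e. R = 7/25 - 24/25*e1 e3.
Its e1 e3 coefficient is negative, so report the other preimage -R.
Answer: -7/25 + 24/25*e1 e3. Key observation: the double cover Spin(3) -> SO(3) sends R and -R to the same matrix (trace -429/625 here), so the stated sign of the e1 e3 coefficient is what selects one sheet.


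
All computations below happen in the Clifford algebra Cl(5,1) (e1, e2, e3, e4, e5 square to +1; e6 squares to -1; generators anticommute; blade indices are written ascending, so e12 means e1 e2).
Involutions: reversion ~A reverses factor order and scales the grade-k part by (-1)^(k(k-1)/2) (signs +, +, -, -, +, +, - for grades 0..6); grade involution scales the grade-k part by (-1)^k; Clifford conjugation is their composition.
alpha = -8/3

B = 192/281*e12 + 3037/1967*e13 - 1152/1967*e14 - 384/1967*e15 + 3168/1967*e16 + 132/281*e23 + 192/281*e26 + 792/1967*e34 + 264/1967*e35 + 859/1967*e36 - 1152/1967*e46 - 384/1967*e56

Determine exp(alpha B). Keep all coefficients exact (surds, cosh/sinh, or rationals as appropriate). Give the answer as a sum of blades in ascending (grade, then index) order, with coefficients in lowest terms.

B^2 term by term: the squares give (192/281)^2*(e12)^2 + (3037/1967)^2*(e13)^2 + (-1152/1967)^2*(e14)^2 + (-384/1967)^2*(e15)^2 + (3168/1967)^2*(e16)^2 + (132/281)^2*(e23)^2 + (192/281)^2*(e26)^2 + (792/1967)^2*(e34)^2 + (264/1967)^2*(e35)^2 + (859/1967)^2*(e36)^2 + (-1152/1967)^2*(e46)^2 + (-384/1967)^2*(e56)^2 = 36864/78961*(-1) + 9223369/3869089*(-1) + 1327104/3869089*(-1) + 147456/3869089*(-1) + 10036224/3869089*(+1) + 17424/78961*(-1) + 36864/78961*(+1) + 627264/3869089*(-1) + 69696/3869089*(-1) + 737881/3869089*(+1) + 1327104/3869089*(+1) + 147456/3869089*(+1) = 0 (each basis 2-blade squares to minus the product of its generators' squares); cross terms between blades sharing an index anticommute and cancel; the commuting (index-disjoint) pairs give grade-4 terms 2*c*c'*(blade product), which cancel blade by blade — e1234: 304128/552727 - 304128/552727 = 0; e1235: 101376/552727 - 101376/552727 = 0; e1236: 329856/552727 - 1166208/552727 + 836352/552727 = 0; e1246: -442368/552727 + 442368/552727 = 0; e1256: -147456/552727 + 147456/552727 = 0; e1345: 608256/3869089 - 608256/3869089 = 0; e1346: -6997248/3869089 + 1979136/3869089 + 5018112/3869089 = 0; e1356: -2332416/3869089 + 659712/3869089 + 1672704/3869089 = 0; e1456: 884736/3869089 - 884736/3869089 = 0; e2346: -304128/552727 + 304128/552727 = 0; e2356: -101376/552727 + 101376/552727 = 0; e3456: -608256/3869089 + 608256/3869089 = 0 — confirming B is simple. So B^2 = 0.
B^2 = 0, hence only two terms survive: exp(alpha B) = 1 + alpha B (parabolic case).
Answer: 1 - 512/281*e12 - 24296/5901*e13 + 3072/1967*e14 + 1024/1967*e15 - 8448/1967*e16 - 352/281*e23 - 512/281*e26 - 2112/1967*e34 - 704/1967*e35 - 6872/5901*e36 + 3072/1967*e46 + 1024/1967*e56


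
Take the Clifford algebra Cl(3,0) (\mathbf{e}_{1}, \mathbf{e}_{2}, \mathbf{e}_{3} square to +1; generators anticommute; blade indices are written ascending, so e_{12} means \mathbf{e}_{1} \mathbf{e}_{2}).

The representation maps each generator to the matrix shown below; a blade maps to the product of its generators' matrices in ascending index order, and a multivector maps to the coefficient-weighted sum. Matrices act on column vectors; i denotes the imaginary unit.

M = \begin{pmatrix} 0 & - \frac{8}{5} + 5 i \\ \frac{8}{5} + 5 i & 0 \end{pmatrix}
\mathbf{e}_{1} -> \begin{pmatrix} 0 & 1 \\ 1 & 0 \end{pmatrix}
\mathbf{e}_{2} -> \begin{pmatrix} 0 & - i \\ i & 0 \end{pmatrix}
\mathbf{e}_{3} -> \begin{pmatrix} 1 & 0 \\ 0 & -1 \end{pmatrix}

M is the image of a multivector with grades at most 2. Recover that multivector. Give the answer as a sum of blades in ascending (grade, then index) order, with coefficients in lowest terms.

Method: 1, rho(e_{1}), rho(e_{2}), rho(e_{3}) form a trace-orthogonal basis of the 2x2 complex matrices (tr(X Y) = 2 if X = Y, else 0), so M = m0*1 + m1*rho(e_{1}) + m2*rho(e_{2}) + m3*rho(e_{3}) with m0 = tr(M)/2 = 0, m1 = tr(M rho(e_{1}))/2 = 5 i, m2 = tr(M rho(e_{2}))/2 = - \frac{8 i}{5}, m3 = tr(M rho(e_{3}))/2 = 0.
Multiplying table entries, the bivector images are rho(e_{12}) = i*rho(e_{3}), rho(e_{13}) = -i*rho(e_{2}), rho(e_{23}) = i*rho(e_{1}); with real blade coefficients the real parts of m0..m3 are the coefficients of 1, e_{1}, e_{2}, e_{3} and the imaginary parts give the bivectors (e_{23}: Im m1, e_{13}: -Im m2, e_{12}: Im m3).
Answer: \frac{8}{5} e_{13} + 5 e_{23}


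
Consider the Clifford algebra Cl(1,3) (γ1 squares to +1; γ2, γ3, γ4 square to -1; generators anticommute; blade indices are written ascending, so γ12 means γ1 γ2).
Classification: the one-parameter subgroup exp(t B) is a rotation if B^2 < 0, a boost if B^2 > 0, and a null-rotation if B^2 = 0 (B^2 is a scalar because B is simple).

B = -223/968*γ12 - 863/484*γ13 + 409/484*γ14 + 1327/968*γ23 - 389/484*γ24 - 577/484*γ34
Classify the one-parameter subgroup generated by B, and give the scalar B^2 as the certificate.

B^2 term by term: the squares give (-223/968)^2*(γ12)^2 + (-863/484)^2*(γ13)^2 + (409/484)^2*(γ14)^2 + (1327/968)^2*(γ23)^2 + (-389/484)^2*(γ24)^2 + (-577/484)^2*(γ34)^2 = 49729/937024*(+1) + 744769/234256*(+1) + 167281/234256*(+1) + 1760929/937024*(-1) + 151321/234256*(-1) + 332929/234256*(-1) = 0 (each basis 2-blade squares to minus the product of its generators' squares); cross terms between blades sharing an index anticommute and cancel; the commuting (index-disjoint) pairs give grade-4 terms 2*c*c'*(blade product), which cancel blade by blade — γ1234: 128671/234256 - 335707/117128 + 542743/234256 = 0 — confirming B is simple. So B^2 = 0.
Answer: null-rotation, certificate B^2 = 0. Note: conjugating B changes its blade decomposition but never the scalar B^2 = 0, whose sign settles the classification.


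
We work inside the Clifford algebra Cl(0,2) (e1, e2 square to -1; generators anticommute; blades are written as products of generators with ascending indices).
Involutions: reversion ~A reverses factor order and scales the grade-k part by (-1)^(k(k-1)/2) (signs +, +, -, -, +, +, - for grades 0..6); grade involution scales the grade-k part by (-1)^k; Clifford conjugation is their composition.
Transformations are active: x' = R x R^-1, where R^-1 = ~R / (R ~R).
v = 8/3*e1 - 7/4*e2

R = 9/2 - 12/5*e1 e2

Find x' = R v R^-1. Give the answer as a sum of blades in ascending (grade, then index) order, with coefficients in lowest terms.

~R = 9/2 + 12/5*e1 e2, and R ~R = 2601/100, so R^-1 = ~R / (2601/100).
R v = 39/5*e1 - 571/40*e2
Answer: 28/867*e1 - 3687/1156*e2


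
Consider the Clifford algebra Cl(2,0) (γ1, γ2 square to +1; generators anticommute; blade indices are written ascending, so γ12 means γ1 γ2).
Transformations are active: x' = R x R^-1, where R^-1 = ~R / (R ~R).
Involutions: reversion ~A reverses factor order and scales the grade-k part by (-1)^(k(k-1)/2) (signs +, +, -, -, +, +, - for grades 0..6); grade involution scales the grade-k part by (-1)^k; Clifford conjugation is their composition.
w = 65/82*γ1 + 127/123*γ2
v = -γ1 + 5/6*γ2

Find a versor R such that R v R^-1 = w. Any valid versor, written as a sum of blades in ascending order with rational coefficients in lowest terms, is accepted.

Key observation: q(v) = q(w) = 61/36 (sandwiches preserve the norm), so R = v + w = -17/82*γ1 + 153/82*γ2 works whenever it is invertible — the component of v along it is kept and (v - w)/2 reverses, sending v to w.
Answer: -17/82*γ1 + 153/82*γ2


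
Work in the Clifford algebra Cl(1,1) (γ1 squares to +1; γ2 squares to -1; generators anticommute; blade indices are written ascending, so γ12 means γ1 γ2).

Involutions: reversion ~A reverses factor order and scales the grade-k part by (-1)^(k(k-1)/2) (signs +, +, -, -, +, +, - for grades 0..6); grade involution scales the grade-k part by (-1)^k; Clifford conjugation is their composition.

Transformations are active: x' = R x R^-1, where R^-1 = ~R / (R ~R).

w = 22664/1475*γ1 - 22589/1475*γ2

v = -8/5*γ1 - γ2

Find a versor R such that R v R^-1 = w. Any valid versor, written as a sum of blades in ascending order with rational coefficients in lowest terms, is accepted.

The midline construction: v and w both square to 39/25, so reflecting in their sum 20304/1475*γ1 - 24064/1475*γ2 exchanges them.
Answer: 20304/1475*γ1 - 24064/1475*γ2


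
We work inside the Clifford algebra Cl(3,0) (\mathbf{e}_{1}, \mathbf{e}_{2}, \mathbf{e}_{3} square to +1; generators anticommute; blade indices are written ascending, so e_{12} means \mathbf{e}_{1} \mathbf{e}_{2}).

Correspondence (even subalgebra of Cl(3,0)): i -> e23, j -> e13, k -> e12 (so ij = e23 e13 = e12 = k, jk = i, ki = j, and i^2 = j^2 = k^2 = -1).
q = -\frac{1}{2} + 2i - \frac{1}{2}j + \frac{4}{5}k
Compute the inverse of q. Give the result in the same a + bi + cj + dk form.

In blades: q = -\frac{1}{2} + \frac{4}{5} e_{12} - \frac{1}{2} e_{13} + 2 e_{23}.
With qbar = -\frac{1}{2} - \frac{4}{5} e_{12} + \frac{1}{2} e_{13} - 2 e_{23} (scalar fixed, mapped units negated), q qbar = \frac{257}{50} (the sum of squared coefficients), so q^-1 = qbar / (\frac{257}{50}) = -\frac{25}{257} - \frac{40}{257} e_{12} + \frac{25}{257} e_{13} - \frac{100}{257} e_{23}; translating back:
Answer: -\frac{25}{257} - \frac{100}{257}i + \frac{25}{257}j - \frac{40}{257}k


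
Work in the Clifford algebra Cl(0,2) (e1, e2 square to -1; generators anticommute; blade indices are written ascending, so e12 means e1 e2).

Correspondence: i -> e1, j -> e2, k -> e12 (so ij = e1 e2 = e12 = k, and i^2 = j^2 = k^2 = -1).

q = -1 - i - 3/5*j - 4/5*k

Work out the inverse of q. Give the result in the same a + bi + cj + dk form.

In blades: q = -1 - e1 - 3/5*e2 - 4/5*e12.
With qbar = -1 + e1 + 3/5*e2 + 4/5*e12 (scalar fixed, mapped units negated), q qbar = 3 (the sum of squared coefficients), so q^-1 = qbar / (3) = -1/3 + 1/3*e1 + 1/5*e2 + 4/15*e12; translating back:
Answer: -1/3 + 1/3*i + 1/5*j + 4/15*k


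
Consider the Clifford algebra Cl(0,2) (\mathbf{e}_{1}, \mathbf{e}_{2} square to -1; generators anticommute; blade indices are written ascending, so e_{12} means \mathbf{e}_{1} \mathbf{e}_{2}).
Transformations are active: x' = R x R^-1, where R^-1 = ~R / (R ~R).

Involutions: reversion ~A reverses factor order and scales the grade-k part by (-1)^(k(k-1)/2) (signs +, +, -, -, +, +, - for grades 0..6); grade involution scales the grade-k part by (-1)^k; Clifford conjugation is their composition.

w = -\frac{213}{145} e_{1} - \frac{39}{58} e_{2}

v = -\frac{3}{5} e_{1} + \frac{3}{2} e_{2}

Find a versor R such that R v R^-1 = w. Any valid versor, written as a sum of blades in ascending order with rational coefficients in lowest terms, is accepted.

R = v + w = -\frac{60}{29} e_{1} + \frac{24}{29} e_{2} works: the equal norms (-\frac{261}{100}) guarantee its sandwich swaps v into w.
Answer: -\frac{60}{29} e_{1} + \frac{24}{29} e_{2}


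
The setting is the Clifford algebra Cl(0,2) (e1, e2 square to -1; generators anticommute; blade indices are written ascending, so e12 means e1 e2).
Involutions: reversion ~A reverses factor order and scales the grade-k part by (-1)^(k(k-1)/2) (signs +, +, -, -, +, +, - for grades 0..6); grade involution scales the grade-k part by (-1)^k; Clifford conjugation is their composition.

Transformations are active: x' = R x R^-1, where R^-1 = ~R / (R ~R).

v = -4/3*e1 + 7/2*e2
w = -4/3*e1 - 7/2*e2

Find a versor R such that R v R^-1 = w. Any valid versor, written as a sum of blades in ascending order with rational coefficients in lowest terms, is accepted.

A norm check does it: q(v) = q(w) = -505/36, hence R = v + w = -8/3*e1 realises the map — parallel part kept, (v - w)/2 negated, v carried to w.
Answer: -8/3*e1


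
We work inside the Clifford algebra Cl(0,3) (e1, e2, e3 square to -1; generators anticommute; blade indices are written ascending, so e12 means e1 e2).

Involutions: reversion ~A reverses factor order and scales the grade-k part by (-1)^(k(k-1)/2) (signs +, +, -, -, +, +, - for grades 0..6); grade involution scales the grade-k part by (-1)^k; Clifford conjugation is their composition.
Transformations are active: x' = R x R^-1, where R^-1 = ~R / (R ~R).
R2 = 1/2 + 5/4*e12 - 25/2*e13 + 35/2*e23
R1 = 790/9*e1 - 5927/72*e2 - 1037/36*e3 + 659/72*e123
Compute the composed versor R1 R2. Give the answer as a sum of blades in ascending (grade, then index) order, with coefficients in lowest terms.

Distribute over the terms of R1 (each basis-blade product reordered to ascending indices, repeated generators contracted through their squares):
(790/9*e1) R2 = 395/9*e1 - 1975/18*e2 + 9875/9*e3 + 13825/9*e123
(-5927/72*e2) R2 = -29635/288*e1 - 5927/144*e2 + 207445/144*e3 - 148175/144*e123
(-1037/36*e3) R2 = 25925/72*e1 - 36295/72*e2 - 1037/72*e3 - 5185/144*e123
(659/72*e123) R2 = -23065/144*e1 - 16475/144*e2 - 3295/288*e3 + 659/144*e123
Summing the partial products and collecting blades:
Answer: 13525/96*e1 - 13849/18*e2 + 80383/32*e3 + 7611/16*e123


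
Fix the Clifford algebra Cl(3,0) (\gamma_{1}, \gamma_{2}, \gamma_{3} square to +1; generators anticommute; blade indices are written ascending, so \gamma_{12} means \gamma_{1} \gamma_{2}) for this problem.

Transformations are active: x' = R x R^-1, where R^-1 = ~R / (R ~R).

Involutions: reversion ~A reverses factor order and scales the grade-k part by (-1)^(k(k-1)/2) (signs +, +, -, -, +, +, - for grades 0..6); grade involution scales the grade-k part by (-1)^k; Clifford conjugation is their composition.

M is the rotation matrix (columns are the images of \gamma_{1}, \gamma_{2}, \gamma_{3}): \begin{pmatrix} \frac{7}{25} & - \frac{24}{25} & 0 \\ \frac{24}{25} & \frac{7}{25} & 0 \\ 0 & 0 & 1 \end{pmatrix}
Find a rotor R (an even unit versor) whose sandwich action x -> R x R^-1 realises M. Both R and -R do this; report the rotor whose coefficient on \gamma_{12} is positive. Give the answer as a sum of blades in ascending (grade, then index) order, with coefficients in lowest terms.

Method: write R = a + b12*\gamma_{12} + b13*\gamma_{13} + b23*\gamma_{23} with a^2 + b12^2 + b13^2 + b23^2 = 1 (so R^-1 = ~R). Expanding the columns R e_j ~R gives tr M = 4a^2 - 1 and, from the antisymmetric part, M21 - M12 = -4a*b12, M13 - M31 = 4a*b13, M32 - M23 = -4a*b23.
Here tr M = \frac{39}{25}, so a^2 = (1 + tr M)/4 = \frac{16}{25} and a = ±\frac{4}{5}. Taking a = \frac{4}{5}: M21 - M12 = \frac{48}{25}, M13 - M31 = 0, M32 - M23 = 0, giving b12 = -\frac{3}{5}, b13 = 0, b23 = 0, i.e. R = \frac{4}{5} - \frac{3}{5} \gamma_{12}.
Its \gamma_{12} coefficient is negative, so report the other preimage -R.
Answer: -\frac{4}{5} + \frac{3}{5} \gamma_{12}. Note: both R and -R realise this M (trace \frac{39}{25}); the covering map identifies them, and the \gamma_{12}-coefficient sign is the tie-breaker.


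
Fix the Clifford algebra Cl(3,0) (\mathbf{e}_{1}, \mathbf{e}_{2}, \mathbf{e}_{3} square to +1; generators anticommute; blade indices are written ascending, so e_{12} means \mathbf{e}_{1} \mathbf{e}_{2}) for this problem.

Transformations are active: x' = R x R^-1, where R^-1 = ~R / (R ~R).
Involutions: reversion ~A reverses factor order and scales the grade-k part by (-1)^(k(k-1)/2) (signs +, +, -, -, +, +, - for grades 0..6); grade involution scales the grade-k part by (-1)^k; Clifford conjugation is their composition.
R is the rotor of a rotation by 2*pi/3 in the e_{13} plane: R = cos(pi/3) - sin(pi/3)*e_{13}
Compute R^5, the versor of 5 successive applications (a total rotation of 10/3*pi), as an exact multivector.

The rotor phase is half the rotation angle and phases add under composition, so 5 steps in the e_{13} plane accumulate phase 5*(pi/3) = \frac{5 \pi}{3}: R^5 = cos(\frac{5 \pi}{3}) - sin(\frac{5 \pi}{3})*e_{13}.
cos(\frac{5 \pi}{3}) = \frac{1}{2} and sin(\frac{5 \pi}{3}) = - \frac{\sqrt{3}}{2}, so R^5 = \frac{1}{2} + \frac{\sqrt{3}}{2} e_{13}. The net rotation is 4/3*pi (after discarding 1 full turn, each of which contributes a factor -1 to the rotor); the rotor keeps the half-angle phase exactly.
Answer: \frac{1}{2} + \frac{\sqrt{3}}{2} e_{13}


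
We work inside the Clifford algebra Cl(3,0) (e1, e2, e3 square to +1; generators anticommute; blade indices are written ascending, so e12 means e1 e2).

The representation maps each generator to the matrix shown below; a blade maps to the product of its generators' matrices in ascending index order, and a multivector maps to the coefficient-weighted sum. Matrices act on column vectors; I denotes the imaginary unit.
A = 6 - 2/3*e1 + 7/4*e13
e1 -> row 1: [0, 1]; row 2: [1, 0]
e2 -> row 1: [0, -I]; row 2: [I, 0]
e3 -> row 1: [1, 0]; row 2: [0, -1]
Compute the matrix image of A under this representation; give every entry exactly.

Bivector images (products of the table entries): rho(e13) = rho(e1)rho(e3) = row 1: [0, -1]; row 2: [1, 0].
M = (6)*1 + (-2/3)*rho(e1) + (7/4)*rho(e13), summed entrywise (1 is the identity matrix):
Answer: row 1: [6, -29/12]; row 2: [13/12, 6]


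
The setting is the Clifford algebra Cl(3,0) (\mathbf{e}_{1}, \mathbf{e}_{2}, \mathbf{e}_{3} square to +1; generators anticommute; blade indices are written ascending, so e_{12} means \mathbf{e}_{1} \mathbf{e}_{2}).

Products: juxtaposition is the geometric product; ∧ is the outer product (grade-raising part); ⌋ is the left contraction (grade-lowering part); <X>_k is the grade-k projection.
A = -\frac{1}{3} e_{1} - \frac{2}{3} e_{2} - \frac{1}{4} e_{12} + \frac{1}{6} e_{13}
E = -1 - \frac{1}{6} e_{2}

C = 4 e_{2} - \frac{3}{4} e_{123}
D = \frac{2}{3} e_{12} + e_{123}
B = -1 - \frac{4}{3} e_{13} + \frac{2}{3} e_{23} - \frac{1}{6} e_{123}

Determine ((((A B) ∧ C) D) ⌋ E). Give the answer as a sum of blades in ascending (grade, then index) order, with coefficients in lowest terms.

step 1: \frac{2}{9} + \frac{1}{3} e_{1} + \frac{23}{36} e_{2} - \frac{1}{24} e_{3} + \frac{5}{36} e_{12} - \frac{4}{9} e_{13} - \frac{5}{18} e_{23} - \frac{10}{9} e_{123}
step 2: \frac{8}{9} e_{2} + \frac{4}{3} e_{12} + \frac{1}{6} e_{23} + \frac{29}{18} e_{123}
step 3: -\frac{5}{2} - \frac{41}{54} e_{1} - \frac{65}{27} e_{3} - e_{13}
step 4: \frac{5}{2} + \frac{5}{12} e_{2}
Answer: \frac{5}{2} + \frac{5}{12} e_{2}


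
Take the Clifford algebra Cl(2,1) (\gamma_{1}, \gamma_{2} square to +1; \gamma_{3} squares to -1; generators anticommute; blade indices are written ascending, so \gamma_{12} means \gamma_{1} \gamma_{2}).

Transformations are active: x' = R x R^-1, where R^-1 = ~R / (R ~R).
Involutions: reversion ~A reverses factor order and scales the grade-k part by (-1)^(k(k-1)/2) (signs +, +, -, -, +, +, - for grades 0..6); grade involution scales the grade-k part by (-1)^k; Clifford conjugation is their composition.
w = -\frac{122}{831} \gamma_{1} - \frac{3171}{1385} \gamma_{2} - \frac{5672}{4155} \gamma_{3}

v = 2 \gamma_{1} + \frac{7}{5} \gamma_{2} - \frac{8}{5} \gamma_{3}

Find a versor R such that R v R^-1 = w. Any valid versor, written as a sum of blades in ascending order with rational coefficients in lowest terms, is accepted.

Equal squares first: v^2 = w^2 = \frac{17}{5}. Then v + w = \frac{1540}{831} \gamma_{1} - \frac{1232}{1385} \gamma_{2} - \frac{2464}{831} \gamma_{3} is a versor taking v to w, provided it is invertible.
Answer: \frac{1540}{831} \gamma_{1} - \frac{1232}{1385} \gamma_{2} - \frac{2464}{831} \gamma_{3}


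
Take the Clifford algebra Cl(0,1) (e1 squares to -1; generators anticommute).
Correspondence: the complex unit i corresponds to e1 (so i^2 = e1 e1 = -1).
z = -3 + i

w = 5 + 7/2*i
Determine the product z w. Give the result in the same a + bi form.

In blades: z = -3 + e1, w = 5 + 7/2*e1.
Distribute z over w term by term (generator squares from the signature, products reordered to ascending indices): (-3)*w = -15 - 21/2*e1; (e1)*w = -7/2 + 5*e1.
Sum: -37/2 - 11/2*e1; translating back through the correspondence:
Answer: -37/2 - 11/2*i


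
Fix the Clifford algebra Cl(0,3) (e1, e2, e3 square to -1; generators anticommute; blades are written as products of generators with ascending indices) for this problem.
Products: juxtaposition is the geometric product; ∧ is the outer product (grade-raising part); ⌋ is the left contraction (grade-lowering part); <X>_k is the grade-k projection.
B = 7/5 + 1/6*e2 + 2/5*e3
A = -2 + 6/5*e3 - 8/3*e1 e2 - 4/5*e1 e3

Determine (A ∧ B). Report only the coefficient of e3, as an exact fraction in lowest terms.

step 1: -14/5 - 1/3*e2 + 22/25*e3 - 56/15*e1 e2 - 28/25*e1 e3 - 1/5*e2 e3 - 14/15*e1 e2 e3
Answer: 22/25


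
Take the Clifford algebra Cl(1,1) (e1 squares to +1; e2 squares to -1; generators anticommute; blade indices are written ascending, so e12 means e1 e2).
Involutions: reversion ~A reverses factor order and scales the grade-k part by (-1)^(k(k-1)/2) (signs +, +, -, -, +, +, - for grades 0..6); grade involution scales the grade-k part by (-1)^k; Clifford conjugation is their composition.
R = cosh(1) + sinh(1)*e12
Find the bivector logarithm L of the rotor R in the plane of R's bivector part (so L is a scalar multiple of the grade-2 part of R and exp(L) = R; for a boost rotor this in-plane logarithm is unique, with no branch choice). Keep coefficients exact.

The scalar part of R is cosh(1), which determines |rapidity| via cosh; the sign lives in the bivector part, and pairing them (bivector part over sinh of the rapidity = the plane) gives the unique in-plane L = rapidity * plane.
Concretely: cosh(rapidity) = cosh(1) gives rapidity = ±1, and since rapidity/sinh(rapidity) is even the sign is immaterial: L = (rapidity/sinh(rapidity)) * <R>_2 = (1/sinh(1)) * <R>_2.
Answer: e12


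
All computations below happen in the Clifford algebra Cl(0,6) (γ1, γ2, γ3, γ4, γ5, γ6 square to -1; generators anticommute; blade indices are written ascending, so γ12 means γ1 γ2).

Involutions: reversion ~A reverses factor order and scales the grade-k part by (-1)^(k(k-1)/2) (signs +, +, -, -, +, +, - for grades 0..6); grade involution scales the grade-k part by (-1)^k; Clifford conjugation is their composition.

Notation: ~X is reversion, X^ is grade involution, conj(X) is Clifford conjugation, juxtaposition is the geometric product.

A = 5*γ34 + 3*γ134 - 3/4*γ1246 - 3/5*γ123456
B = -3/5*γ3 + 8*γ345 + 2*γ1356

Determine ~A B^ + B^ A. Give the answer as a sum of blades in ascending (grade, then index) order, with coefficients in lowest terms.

first term: -3*γ4 - 40*γ5 - 9/5*γ14 - 24*γ15 - 6/5*γ24 + 24/5*γ126 + 6*γ456 - 10*γ1456 - 3/2*γ2345 - 9/20*γ12346 - 6*γ12356 + 9/25*γ12456
second term: -3*γ4 + 40*γ5 + 9/5*γ14 - 24*γ15 + 6/5*γ24 + 24/5*γ126 - 6*γ456 - 10*γ1456 - 3/2*γ2345 - 9/20*γ12346 + 6*γ12356 + 9/25*γ12456
Answer: -6*γ4 - 48*γ15 + 48/5*γ126 - 20*γ1456 - 3*γ2345 - 9/10*γ12346 + 18/25*γ12456


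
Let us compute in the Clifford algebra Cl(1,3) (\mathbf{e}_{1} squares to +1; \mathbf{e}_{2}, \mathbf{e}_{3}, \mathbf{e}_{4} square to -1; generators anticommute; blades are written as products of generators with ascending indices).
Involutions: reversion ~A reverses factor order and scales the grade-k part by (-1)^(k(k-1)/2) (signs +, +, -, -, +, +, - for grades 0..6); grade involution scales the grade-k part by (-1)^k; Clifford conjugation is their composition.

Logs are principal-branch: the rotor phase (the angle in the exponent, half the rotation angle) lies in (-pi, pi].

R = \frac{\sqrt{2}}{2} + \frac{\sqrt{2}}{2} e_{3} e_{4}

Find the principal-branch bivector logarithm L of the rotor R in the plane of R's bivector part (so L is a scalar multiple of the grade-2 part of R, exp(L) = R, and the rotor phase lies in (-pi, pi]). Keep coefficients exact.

The scalar part of R is \frac{\sqrt{2}}{2}, which pins the rotor phase on the principal branch; dividing the bivector part by the sine of that phase recovers the unit plane, and L is the phase times that plane.
Concretely: cos(phase) = \frac{\sqrt{2}}{2} gives phase = ±\frac{\pi}{4}, and since phase/sin(phase) is even the sign is immaterial: L = (phase/sin(phase)) * <R>_2 = (\frac{\sqrt{2} \pi}{4}) * <R>_2.
Answer: \frac{\pi}{4} e_{3} e_{4}


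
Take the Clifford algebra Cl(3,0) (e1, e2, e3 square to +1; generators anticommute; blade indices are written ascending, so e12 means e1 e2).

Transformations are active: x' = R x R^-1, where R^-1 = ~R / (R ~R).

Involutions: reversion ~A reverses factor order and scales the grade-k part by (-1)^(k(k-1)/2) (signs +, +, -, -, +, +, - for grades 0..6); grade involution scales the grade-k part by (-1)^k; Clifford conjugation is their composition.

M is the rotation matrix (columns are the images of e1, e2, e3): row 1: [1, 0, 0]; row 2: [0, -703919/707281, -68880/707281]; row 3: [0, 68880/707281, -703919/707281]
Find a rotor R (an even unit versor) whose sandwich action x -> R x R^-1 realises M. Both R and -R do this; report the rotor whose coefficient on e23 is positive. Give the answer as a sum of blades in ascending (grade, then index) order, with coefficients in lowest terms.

Method: write R = a + b12*e12 + b13*e13 + b23*e23 with a^2 + b12^2 + b13^2 + b23^2 = 1 (so R^-1 = ~R). Expanding the columns R e_j ~R gives tr M = 4a^2 - 1 and, from the antisymmetric part, M21 - M12 = -4a*b12, M13 - M31 = 4a*b13, M32 - M23 = -4a*b23.
Here tr M = -700557/707281, so a^2 = (1 + tr M)/4 = 1681/707281 and a = ±41/841. Taking a = 41/841: M21 - M12 = 0, M13 - M31 = 0, M32 - M23 = 137760/707281, giving b12 = 0, b13 = 0, b23 = -840/841, i.e. R = 41/841 - 840/841*e23.
Its e23 coefficient is negative, so report the other preimage -R.
Answer: -41/841 + 840/841*e23. Why the constraint matters: R and -R act identically through the sandwich — M has trace -700557/707281 either way — so only the sign condition on e23 picks one of the two preimages.


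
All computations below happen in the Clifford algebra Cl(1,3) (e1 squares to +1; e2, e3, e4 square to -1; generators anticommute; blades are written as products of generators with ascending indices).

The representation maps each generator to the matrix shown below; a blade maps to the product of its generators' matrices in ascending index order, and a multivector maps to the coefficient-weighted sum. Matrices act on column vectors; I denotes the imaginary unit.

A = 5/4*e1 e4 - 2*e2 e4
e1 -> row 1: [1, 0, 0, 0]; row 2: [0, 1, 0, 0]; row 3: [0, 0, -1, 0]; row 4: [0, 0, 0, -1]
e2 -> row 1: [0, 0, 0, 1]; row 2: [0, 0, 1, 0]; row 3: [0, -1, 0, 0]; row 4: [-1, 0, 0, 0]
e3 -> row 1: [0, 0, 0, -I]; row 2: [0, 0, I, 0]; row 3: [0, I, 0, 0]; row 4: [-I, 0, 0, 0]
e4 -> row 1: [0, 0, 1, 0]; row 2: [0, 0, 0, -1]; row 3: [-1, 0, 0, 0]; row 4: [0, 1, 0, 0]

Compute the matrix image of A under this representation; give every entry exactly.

Bivector images (products of the table entries): rho(e1 e4) = rho(e1)rho(e4) = row 1: [0, 0, 1, 0]; row 2: [0, 0, 0, -1]; row 3: [1, 0, 0, 0]; row 4: [0, -1, 0, 0]; rho(e2 e4) = rho(e2)rho(e4) = row 1: [0, 1, 0, 0]; row 2: [-1, 0, 0, 0]; row 3: [0, 0, 0, 1]; row 4: [0, 0, -1, 0].
M = (5/4)*rho(e1 e4) + (-2)*rho(e2 e4), summed entrywise:
Answer: row 1: [0, -2, 5/4, 0]; row 2: [2, 0, 0, -5/4]; row 3: [5/4, 0, 0, -2]; row 4: [0, -5/4, 2, 0]


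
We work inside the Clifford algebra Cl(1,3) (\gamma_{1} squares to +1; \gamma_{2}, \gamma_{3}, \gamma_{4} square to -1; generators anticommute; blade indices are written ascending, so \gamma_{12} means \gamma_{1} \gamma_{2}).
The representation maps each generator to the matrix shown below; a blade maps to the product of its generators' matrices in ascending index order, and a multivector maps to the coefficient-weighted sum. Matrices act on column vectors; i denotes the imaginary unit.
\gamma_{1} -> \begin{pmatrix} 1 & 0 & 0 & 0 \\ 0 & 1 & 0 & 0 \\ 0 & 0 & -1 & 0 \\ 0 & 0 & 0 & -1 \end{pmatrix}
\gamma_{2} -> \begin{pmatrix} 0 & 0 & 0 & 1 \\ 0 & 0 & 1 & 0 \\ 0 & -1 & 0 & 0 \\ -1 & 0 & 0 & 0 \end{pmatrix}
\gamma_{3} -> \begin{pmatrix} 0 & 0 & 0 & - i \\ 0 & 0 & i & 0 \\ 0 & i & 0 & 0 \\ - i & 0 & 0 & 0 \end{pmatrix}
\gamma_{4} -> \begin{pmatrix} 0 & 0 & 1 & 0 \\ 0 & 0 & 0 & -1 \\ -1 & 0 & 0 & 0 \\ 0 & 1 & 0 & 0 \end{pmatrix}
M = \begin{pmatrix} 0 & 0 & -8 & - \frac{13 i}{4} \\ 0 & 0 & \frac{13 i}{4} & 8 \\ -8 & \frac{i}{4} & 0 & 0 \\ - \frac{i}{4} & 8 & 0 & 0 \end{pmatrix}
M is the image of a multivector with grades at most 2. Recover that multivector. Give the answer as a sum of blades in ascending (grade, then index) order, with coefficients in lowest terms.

Method: the blade images are trace-orthogonal — tr(rho(e_A) rho(e_B)^-1) = 4 if A = B and 0 otherwise — and rho(e_A)^-1 = (e_A)^2 * rho(e_A) with (e_A)^2 = +1 or -1, so the coefficient of e_A in the preimage is (e_A)^2 * tr(M rho(e_A))/4.
Nonzero projections over blades of grade <= 2: \gamma_{3}: (\gamma_{3})^2 = -1, tr(M rho(\gamma_{3})) = -7, coefficient \frac{7}{4}; \gamma_{13}: (\gamma_{13})^2 = +1, tr(M rho(\gamma_{13})) = 6, coefficient \frac{3}{2}; \gamma_{14}: (\gamma_{14})^2 = +1, tr(M rho(\gamma_{14})) = -32, coefficient -8. Every other blade of grade <= 2 projects to 0.
Answer: \frac{7}{4} \gamma_{3} + \frac{3}{2} \gamma_{13} - 8 \gamma_{14}


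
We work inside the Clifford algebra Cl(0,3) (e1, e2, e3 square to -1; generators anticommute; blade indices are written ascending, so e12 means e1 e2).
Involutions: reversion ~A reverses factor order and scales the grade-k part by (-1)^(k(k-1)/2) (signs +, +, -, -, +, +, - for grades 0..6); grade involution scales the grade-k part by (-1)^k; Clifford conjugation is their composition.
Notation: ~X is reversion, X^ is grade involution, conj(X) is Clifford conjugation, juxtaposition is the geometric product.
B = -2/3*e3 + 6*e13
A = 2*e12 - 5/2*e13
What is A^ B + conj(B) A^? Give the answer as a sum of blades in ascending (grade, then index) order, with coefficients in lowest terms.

first term: 15 - 5/3*e1 + 12*e23 - 4/3*e123
second term: -15 - 5/3*e1 + 12*e23 + 4/3*e123
Answer: -10/3*e1 + 24*e23


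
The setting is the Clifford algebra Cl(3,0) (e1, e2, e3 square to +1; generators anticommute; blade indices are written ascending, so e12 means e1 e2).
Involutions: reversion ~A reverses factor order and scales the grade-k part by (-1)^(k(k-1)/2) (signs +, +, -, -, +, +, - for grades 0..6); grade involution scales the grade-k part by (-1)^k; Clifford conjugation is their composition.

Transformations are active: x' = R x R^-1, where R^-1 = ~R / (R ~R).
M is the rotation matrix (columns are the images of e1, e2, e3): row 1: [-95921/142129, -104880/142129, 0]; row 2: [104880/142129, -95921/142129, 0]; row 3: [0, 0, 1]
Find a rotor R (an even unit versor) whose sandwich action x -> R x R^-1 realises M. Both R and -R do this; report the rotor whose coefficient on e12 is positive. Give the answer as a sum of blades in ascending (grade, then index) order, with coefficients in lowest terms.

Method: write R = a + b12*e12 + b13*e13 + b23*e23 with a^2 + b12^2 + b13^2 + b23^2 = 1 (so R^-1 = ~R). Expanding the columns R e_j ~R gives tr M = 4a^2 - 1 and, from the antisymmetric part, M21 - M12 = -4a*b12, M13 - M31 = 4a*b13, M32 - M23 = -4a*b23.
Here tr M = -49713/142129, so a^2 = (1 + tr M)/4 = 23104/142129 and a = ±152/377. Taking a = 152/377: M21 - M12 = 209760/142129, M13 - M31 = 0, M32 - M23 = 0, giving b12 = -345/377, b13 = 0, b23 = 0, i.e. R = 152/377 - 345/377*e12.
Its e12 coefficient is negative, so report the other preimage -R.
Answer: -152/377 + 345/377*e12. Recall the cover is two-to-one: with M of trace -49713/142129, both preimages act alike, and the stated e12 sign chooses the sheet.


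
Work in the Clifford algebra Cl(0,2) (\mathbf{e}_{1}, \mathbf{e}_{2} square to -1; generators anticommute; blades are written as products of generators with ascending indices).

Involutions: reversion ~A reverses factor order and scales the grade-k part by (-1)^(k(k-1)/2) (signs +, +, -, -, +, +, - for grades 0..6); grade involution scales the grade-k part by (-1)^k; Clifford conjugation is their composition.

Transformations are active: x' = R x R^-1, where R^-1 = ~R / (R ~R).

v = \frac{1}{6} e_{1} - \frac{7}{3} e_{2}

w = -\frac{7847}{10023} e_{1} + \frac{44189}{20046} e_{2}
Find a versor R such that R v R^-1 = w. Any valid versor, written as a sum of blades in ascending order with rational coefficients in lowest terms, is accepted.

Sketch: the shared square -\frac{197}{36} makes R = v + w = -\frac{12353}{20046} e_{1} - \frac{2585}{20046} e_{2} the natural versor; its sandwich fixes that direction, negates (v - w)/2, and sends v to w.
Answer: -\frac{12353}{20046} e_{1} - \frac{2585}{20046} e_{2}


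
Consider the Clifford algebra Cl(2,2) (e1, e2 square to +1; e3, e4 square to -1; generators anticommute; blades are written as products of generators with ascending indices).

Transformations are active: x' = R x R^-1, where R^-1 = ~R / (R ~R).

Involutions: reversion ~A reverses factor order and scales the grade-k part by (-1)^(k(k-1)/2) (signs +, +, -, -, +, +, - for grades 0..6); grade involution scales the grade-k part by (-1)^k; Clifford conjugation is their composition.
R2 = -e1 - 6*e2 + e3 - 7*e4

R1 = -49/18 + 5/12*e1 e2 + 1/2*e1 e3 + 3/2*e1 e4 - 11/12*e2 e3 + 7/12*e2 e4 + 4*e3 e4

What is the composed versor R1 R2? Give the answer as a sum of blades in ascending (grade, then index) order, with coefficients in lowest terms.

Distribute over the terms of R2 (each basis-blade product reordered to ascending indices, repeated generators contracted through their squares):
R1 (-e1) = 49/18*e1 + 5/12*e2 + 1/2*e3 + 3/2*e4 + 11/12*e1 e2 e3 - 7/12*e1 e2 e4 - 4*e1 e3 e4
R1 (-6*e2) = -5/2*e1 + 49/3*e2 - 11/2*e3 + 7/2*e4 + 3*e1 e2 e3 + 9*e1 e2 e4 - 24*e2 e3 e4
R1 (e3) = -1/2*e1 + 11/12*e2 - 49/18*e3 + 4*e4 + 5/12*e1 e2 e3 - 3/2*e1 e3 e4 - 7/12*e2 e3 e4
R1 (-7*e4) = 21/2*e1 + 49/12*e2 + 28*e3 + 343/18*e4 - 35/12*e1 e2 e4 - 7/2*e1 e3 e4 + 77/12*e2 e3 e4
Summing the partial products and collecting blades:
Answer: 92/9*e1 + 87/4*e2 + 365/18*e3 + 505/18*e4 + 13/3*e1 e2 e3 + 11/2*e1 e2 e4 - 9*e1 e3 e4 - 109/6*e2 e3 e4
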